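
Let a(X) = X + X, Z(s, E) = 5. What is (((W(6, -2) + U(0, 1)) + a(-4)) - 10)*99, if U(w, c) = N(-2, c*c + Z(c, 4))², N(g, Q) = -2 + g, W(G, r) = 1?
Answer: -99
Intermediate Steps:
a(X) = 2*X
U(w, c) = 16 (U(w, c) = (-2 - 2)² = (-4)² = 16)
(((W(6, -2) + U(0, 1)) + a(-4)) - 10)*99 = (((1 + 16) + 2*(-4)) - 10)*99 = ((17 - 8) - 10)*99 = (9 - 10)*99 = -1*99 = -99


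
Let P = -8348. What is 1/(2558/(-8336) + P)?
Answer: -4168/34795743 ≈ -0.00011978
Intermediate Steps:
1/(2558/(-8336) + P) = 1/(2558/(-8336) - 8348) = 1/(2558*(-1/8336) - 8348) = 1/(-1279/4168 - 8348) = 1/(-34795743/4168) = -4168/34795743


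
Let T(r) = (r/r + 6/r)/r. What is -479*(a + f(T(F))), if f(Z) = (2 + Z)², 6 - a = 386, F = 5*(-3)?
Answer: 112612421/625 ≈ 1.8018e+5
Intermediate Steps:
F = -15
T(r) = (1 + 6/r)/r
a = -380 (a = 6 - 1*386 = 6 - 386 = -380)
-479*(a + f(T(F))) = -479*(-380 + (2 + (6 - 15)/(-15)²)²) = -479*(-380 + (2 + (1/225)*(-9))²) = -479*(-380 + (2 - 1/25)²) = -479*(-380 + (49/25)²) = -479*(-380 + 2401/625) = -479*(-235099/625) = 112612421/625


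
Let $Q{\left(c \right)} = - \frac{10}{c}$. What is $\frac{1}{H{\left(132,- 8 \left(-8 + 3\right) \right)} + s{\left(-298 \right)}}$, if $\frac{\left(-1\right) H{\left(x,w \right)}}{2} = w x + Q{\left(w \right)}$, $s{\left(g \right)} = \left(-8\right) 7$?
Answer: $- \frac{2}{21231} \approx -9.4202 \cdot 10^{-5}$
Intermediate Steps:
$s{\left(g \right)} = -56$
$H{\left(x,w \right)} = \frac{20}{w} - 2 w x$ ($H{\left(x,w \right)} = - 2 \left(w x - \frac{10}{w}\right) = - 2 \left(- \frac{10}{w} + w x\right) = \frac{20}{w} - 2 w x$)
$\frac{1}{H{\left(132,- 8 \left(-8 + 3\right) \right)} + s{\left(-298 \right)}} = \frac{1}{\left(\frac{20}{\left(-8\right) \left(-8 + 3\right)} - 2 \left(- 8 \left(-8 + 3\right)\right) 132\right) - 56} = \frac{1}{\left(\frac{20}{\left(-8\right) \left(-5\right)} - 2 \left(\left(-8\right) \left(-5\right)\right) 132\right) - 56} = \frac{1}{\left(\frac{20}{40} - 80 \cdot 132\right) - 56} = \frac{1}{\left(20 \cdot \frac{1}{40} - 10560\right) - 56} = \frac{1}{\left(\frac{1}{2} - 10560\right) - 56} = \frac{1}{- \frac{21119}{2} - 56} = \frac{1}{- \frac{21231}{2}} = - \frac{2}{21231}$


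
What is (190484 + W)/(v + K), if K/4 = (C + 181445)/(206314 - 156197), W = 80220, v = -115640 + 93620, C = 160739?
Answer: -3391718092/275551901 ≈ -12.309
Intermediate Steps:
v = -22020
K = 1368736/50117 (K = 4*((160739 + 181445)/(206314 - 156197)) = 4*(342184/50117) = 1368736/50117 ≈ 27.311)
(190484 + W)/(v + K) = (190484 + 80220)/(-22020 + 1368736/50117) = 270704/(-1102207604/50117) = 270704*(-50117/1102207604) = -3391718092/275551901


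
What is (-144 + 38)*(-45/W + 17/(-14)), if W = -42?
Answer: 106/7 ≈ 15.143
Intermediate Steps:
(-144 + 38)*(-45/W + 17/(-14)) = (-144 + 38)*(-45/(-42) + 17/(-14)) = -106*(-45*(-1/42) + 17*(-1/14)) = -106*(15/14 - 17/14) = -106*(-⅐) = 106/7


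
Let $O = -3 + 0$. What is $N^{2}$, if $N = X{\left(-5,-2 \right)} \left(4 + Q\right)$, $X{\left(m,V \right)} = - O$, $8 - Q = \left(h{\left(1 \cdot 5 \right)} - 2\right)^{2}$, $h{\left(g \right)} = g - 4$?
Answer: $1089$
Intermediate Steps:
$h{\left(g \right)} = -4 + g$
$Q = 7$ ($Q = 8 - \left(\left(-4 + 1 \cdot 5\right) - 2\right)^{2} = 8 - \left(\left(-4 + 5\right) - 2\right)^{2} = 8 - \left(1 - 2\right)^{2} = 8 - \left(-1\right)^{2} = 8 - 1 = 7$)
$O = -3$
$X{\left(m,V \right)} = 3$ ($X{\left(m,V \right)} = \left(-1\right) \left(-3\right) = 3$)
$N = 33$ ($N = 3 \left(4 + 7\right) = 3 \cdot 11 = 33$)
$N^{2} = 33^{2} = 1089$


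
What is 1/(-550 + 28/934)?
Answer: -467/256836 ≈ -0.0018183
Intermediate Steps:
1/(-550 + 28/934) = 1/(-550 + 28*(1/934)) = 1/(-550 + 14/467) = 1/(-256836/467) = -467/256836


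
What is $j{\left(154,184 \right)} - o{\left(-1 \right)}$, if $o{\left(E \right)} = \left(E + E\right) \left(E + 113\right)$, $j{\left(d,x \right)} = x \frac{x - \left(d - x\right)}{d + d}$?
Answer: $\frac{27092}{77} \approx 351.84$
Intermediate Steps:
$j{\left(d,x \right)} = \frac{x \left(- d + 2 x\right)}{2 d}$ ($j{\left(d,x \right)} = x \frac{- d + 2 x}{2 d} = \frac{x \left(- d + 2 x\right)}{2 d}$)
$o{\left(E \right)} = 2 E \left(113 + E\right)$
$j{\left(154,184 \right)} - o{\left(-1 \right)} = \left(\left(- \frac{1}{2}\right) 184 + \frac{184^{2}}{154}\right) - 2 \left(-1\right) \left(113 - 1\right) = \left(-92 + \frac{1}{154} \cdot 33856\right) - 2 \left(-1\right) 112 = \left(-92 + \frac{16928}{77}\right) - -224 = \frac{9844}{77} + 224 = \frac{27092}{77}$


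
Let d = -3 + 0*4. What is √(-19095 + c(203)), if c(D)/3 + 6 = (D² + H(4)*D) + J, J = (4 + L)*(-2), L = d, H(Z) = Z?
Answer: 8*√1671 ≈ 327.02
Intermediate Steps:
d = -3 (d = -3 + 0 = -3)
L = -3
J = -2 (J = (4 - 3)*(-2) = 1*(-2) = -2)
c(D) = -24 + 3*D² + 12*D (c(D) = -18 + 3*((D² + 4*D) - 2) = -18 + 3*(-2 + D² + 4*D) = -18 + (-6 + 3*D² + 12*D) = -24 + 3*D² + 12*D)
√(-19095 + c(203)) = √(-19095 + (-24 + 3*203² + 12*203)) = √(-19095 + (-24 + 3*41209 + 2436)) = √(-19095 + (-24 + 123627 + 2436)) = √(-19095 + 126039) = √106944 = 8*√1671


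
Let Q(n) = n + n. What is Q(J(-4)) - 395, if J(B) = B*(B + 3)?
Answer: -387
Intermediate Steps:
J(B) = B*(3 + B)
Q(n) = 2*n
Q(J(-4)) - 395 = 2*(-4*(3 - 4)) - 395 = 2*(-4*(-1)) - 395 = 2*4 - 395 = 8 - 395 = -387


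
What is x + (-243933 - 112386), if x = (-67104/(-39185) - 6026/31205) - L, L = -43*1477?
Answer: -71606874546378/244553585 ≈ -2.9281e+5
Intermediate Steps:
L = -63511
x = 15532214307237/244553585 (x = (-67104/(-39185) - 6026/31205) - 1*(-63511) = (-67104*(-1/39185) - 6026*1/31205) + 63511 = (67104/39185 - 6026/31205) + 63511 = 371570302/244553585 + 63511 = 15532214307237/244553585 ≈ 63513.)
x + (-243933 - 112386) = 15532214307237/244553585 + (-243933 - 112386) = 15532214307237/244553585 - 356319 = -71606874546378/244553585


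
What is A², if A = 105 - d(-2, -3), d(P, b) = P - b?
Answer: 10816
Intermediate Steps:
A = 104 (A = 105 - (-2 - 1*(-3)) = 105 - (-2 + 3) = 105 - 1*1 = 105 - 1 = 104)
A² = 104² = 10816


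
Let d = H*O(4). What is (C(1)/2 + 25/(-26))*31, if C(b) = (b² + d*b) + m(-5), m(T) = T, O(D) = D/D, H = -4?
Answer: -3999/26 ≈ -153.81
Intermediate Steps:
O(D) = 1
d = -4 (d = -4*1 = -4)
C(b) = -5 + b² - 4*b (C(b) = (b² - 4*b) - 5 = -5 + b² - 4*b)
(C(1)/2 + 25/(-26))*31 = ((-5 + 1² - 4*1)/2 + 25/(-26))*31 = ((-5 + 1 - 4)*(½) + 25*(-1/26))*31 = (-8*½ - 25/26)*31 = (-4 - 25/26)*31 = -129/26*31 = -3999/26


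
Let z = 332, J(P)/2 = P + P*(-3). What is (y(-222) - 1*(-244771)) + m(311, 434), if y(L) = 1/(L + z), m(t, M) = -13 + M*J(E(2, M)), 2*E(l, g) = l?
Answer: 26732421/110 ≈ 2.4302e+5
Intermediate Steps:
E(l, g) = l/2
J(P) = -4*P (J(P) = 2*(P + P*(-3)) = 2*(P - 3*P) = 2*(-2*P) = -4*P)
m(t, M) = -13 - 4*M (m(t, M) = -13 + M*(-2*2) = -13 + M*(-4*1) = -13 + M*(-4) = -13 - 4*M)
y(L) = 1/(332 + L) (y(L) = 1/(L + 332) = 1/(332 + L))
(y(-222) - 1*(-244771)) + m(311, 434) = (1/(332 - 222) - 1*(-244771)) + (-13 - 4*434) = (1/110 + 244771) + (-13 - 1736) = (1/110 + 244771) - 1749 = 26924811/110 - 1749 = 26732421/110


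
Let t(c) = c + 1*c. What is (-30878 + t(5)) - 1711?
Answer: -32579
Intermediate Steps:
t(c) = 2*c (t(c) = c + c = 2*c)
(-30878 + t(5)) - 1711 = (-30878 + 2*5) - 1711 = (-30878 + 10) - 1711 = -30868 - 1711 = -32579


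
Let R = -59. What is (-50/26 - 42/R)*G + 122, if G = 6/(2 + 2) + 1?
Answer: 182503/1534 ≈ 118.97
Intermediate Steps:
G = 5/2 (G = 6/4 + 1 = 6*(¼) + 1 = 3/2 + 1 = 5/2 ≈ 2.5000)
(-50/26 - 42/R)*G + 122 = (-50/26 - 42/(-59))*(5/2) + 122 = (-50*1/26 - 42*(-1/59))*(5/2) + 122 = (-25/13 + 42/59)*(5/2) + 122 = -929/767*5/2 + 122 = -4645/1534 + 122 = 182503/1534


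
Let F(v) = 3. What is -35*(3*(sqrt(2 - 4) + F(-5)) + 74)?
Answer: -2905 - 105*I*sqrt(2) ≈ -2905.0 - 148.49*I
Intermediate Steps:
-35*(3*(sqrt(2 - 4) + F(-5)) + 74) = -35*(3*(sqrt(2 - 4) + 3) + 74) = -35*(3*(sqrt(-2) + 3) + 74) = -35*(3*(I*sqrt(2) + 3) + 74) = -35*(3*(3 + I*sqrt(2)) + 74) = -35*((9 + 3*I*sqrt(2)) + 74) = -35*(83 + 3*I*sqrt(2)) = -2905 - 105*I*sqrt(2)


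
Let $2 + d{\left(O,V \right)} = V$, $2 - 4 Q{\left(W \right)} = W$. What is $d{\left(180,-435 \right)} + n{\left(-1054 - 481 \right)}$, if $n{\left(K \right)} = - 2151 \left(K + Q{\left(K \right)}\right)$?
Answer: $\frac{9899305}{4} \approx 2.4748 \cdot 10^{6}$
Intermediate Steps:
$Q{\left(W \right)} = \frac{1}{2} - \frac{W}{4}$
$d{\left(O,V \right)} = -2 + V$
$n{\left(K \right)} = - \frac{2151}{2} - \frac{6453 K}{4}$ ($n{\left(K \right)} = - 2151 \left(K - \left(- \frac{1}{2} + \frac{K}{4}\right)\right) = - 2151 \left(\frac{1}{2} + \frac{3 K}{4}\right) = - \frac{2151}{2} - \frac{6453 K}{4}$)
$d{\left(180,-435 \right)} + n{\left(-1054 - 481 \right)} = \left(-2 - 435\right) - \left(\frac{2151}{2} + \frac{6453 \left(-1054 - 481\right)}{4}\right) = -437 - \left(\frac{2151}{2} + \frac{6453 \left(-1054 - 481\right)}{4}\right) = -437 - - \frac{9901053}{4} = -437 + \left(- \frac{2151}{2} + \frac{9905355}{4}\right) = -437 + \frac{9901053}{4} = \frac{9899305}{4}$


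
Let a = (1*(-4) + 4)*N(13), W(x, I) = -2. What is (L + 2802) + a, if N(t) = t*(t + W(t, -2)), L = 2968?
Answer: 5770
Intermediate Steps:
N(t) = t*(-2 + t) (N(t) = t*(t - 2) = t*(-2 + t))
a = 0 (a = (1*(-4) + 4)*(13*(-2 + 13)) = (-4 + 4)*(13*11) = 0*143 = 0)
(L + 2802) + a = (2968 + 2802) + 0 = 5770 + 0 = 5770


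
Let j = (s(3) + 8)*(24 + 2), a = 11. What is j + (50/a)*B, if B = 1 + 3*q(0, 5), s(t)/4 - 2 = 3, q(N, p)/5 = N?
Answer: 8058/11 ≈ 732.54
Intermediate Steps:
q(N, p) = 5*N
s(t) = 20 (s(t) = 8 + 4*3 = 8 + 12 = 20)
j = 728 (j = (20 + 8)*(24 + 2) = 28*26 = 728)
B = 1 (B = 1 + 3*(5*0) = 1 + 3*0 = 1 + 0 = 1)
j + (50/a)*B = 728 + (50/11)*1 = 728 + 50/11 = 8058/11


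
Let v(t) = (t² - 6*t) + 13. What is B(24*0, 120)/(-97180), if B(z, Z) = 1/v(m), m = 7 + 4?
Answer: -1/6608240 ≈ -1.5133e-7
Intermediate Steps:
m = 11
v(t) = 13 + t² - 6*t
B(z, Z) = 1/68 (B(z, Z) = 1/(13 + 11² - 6*11) = 1/(13 + 121 - 66) = 1/68)
B(24*0, 120)/(-97180) = (1/68)/(-97180) = (1/68)*(-1/97180) = -1/6608240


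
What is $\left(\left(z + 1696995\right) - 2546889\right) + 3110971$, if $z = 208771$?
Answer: $2469848$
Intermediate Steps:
$\left(\left(z + 1696995\right) - 2546889\right) + 3110971 = \left(\left(208771 + 1696995\right) - 2546889\right) + 3110971 = \left(1905766 - 2546889\right) + 3110971 = -641123 + 3110971 = 2469848$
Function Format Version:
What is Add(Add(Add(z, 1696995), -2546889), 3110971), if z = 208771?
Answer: 2469848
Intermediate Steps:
Add(Add(Add(z, 1696995), -2546889), 3110971) = Add(Add(Add(208771, 1696995), -2546889), 3110971) = Add(Add(1905766, -2546889), 3110971) = Add(-641123, 3110971) = 2469848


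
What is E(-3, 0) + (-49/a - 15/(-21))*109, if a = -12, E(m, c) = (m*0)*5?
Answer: 43927/84 ≈ 522.94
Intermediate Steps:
E(m, c) = 0 (E(m, c) = 0*5 = 0)
E(-3, 0) + (-49/a - 15/(-21))*109 = 0 + (-49/(-12) - 15/(-21))*109 = 0 + (-49*(-1/12) - 15*(-1/21))*109 = 0 + (49/12 + 5/7)*109 = 0 + (403/84)*109 = 0 + 43927/84 = 43927/84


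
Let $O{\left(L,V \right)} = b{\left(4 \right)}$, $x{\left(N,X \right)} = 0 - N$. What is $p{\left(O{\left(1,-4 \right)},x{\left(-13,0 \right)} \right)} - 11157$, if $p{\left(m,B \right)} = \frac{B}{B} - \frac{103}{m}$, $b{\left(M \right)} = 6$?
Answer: $- \frac{67039}{6} \approx -11173.0$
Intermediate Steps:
$x{\left(N,X \right)} = - N$
$O{\left(L,V \right)} = 6$
$p{\left(m,B \right)} = 1 - \frac{103}{m}$
$p{\left(O{\left(1,-4 \right)},x{\left(-13,0 \right)} \right)} - 11157 = \frac{-103 + 6}{6} - 11157 = \frac{1}{6} \left(-97\right) - 11157 = - \frac{97}{6} - 11157 = - \frac{67039}{6}$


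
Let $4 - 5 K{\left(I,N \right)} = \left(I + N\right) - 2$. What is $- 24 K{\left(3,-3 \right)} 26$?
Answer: $- \frac{3744}{5} \approx -748.8$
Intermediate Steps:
$K{\left(I,N \right)} = \frac{6}{5} - \frac{I}{5} - \frac{N}{5}$ ($K{\left(I,N \right)} = \frac{4}{5} - \frac{\left(I + N\right) - 2}{5} = \frac{4}{5} - \frac{-2 + I + N}{5} = \frac{4}{5} - \left(- \frac{2}{5} + \frac{I}{5} + \frac{N}{5}\right) = \frac{6}{5} - \frac{I}{5} - \frac{N}{5}$)
$- 24 K{\left(3,-3 \right)} 26 = - 24 \left(\frac{6}{5} - \frac{3}{5} - - \frac{3}{5}\right) 26 = - 24 \left(\frac{6}{5} - \frac{3}{5} + \frac{3}{5}\right) 26 = \left(-24\right) \frac{6}{5} \cdot 26 = \left(- \frac{144}{5}\right) 26 = - \frac{3744}{5}$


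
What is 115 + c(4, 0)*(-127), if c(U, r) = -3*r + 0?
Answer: 115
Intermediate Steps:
c(U, r) = -3*r
115 + c(4, 0)*(-127) = 115 - 3*0*(-127) = 115 + 0*(-127) = 115 + 0 = 115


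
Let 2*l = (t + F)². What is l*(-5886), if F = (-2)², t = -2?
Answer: -11772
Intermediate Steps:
F = 4
l = 2 (l = (-2 + 4)²/2 = (½)*2² = (½)*4 = 2)
l*(-5886) = 2*(-5886) = -11772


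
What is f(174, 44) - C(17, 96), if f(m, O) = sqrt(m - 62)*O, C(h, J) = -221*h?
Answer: 3757 + 176*sqrt(7) ≈ 4222.7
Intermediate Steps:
f(m, O) = O*sqrt(-62 + m) (f(m, O) = sqrt(-62 + m)*O = O*sqrt(-62 + m))
f(174, 44) - C(17, 96) = 44*sqrt(-62 + 174) - (-221)*17 = 44*sqrt(112) - 1*(-3757) = 44*(4*sqrt(7)) + 3757 = 176*sqrt(7) + 3757 = 3757 + 176*sqrt(7)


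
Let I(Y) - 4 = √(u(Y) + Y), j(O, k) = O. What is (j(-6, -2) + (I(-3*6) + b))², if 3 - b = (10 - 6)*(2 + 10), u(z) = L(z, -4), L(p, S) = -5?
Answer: (47 - I*√23)² ≈ 2186.0 - 450.81*I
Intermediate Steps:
u(z) = -5
b = -45 (b = 3 - (10 - 6)*(2 + 10) = 3 - 4*12 = 3 - 1*48 = 3 - 48 = -45)
I(Y) = 4 + √(-5 + Y)
(j(-6, -2) + (I(-3*6) + b))² = (-6 + ((4 + √(-5 - 3*6)) - 45))² = (-6 + ((4 + √(-5 - 18)) - 45))² = (-6 + ((4 + √(-23)) - 45))² = (-6 + ((4 + I*√23) - 45))² = (-6 + (-41 + I*√23))² = (-47 + I*√23)²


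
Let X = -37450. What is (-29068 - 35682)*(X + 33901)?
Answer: 229797750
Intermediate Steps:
(-29068 - 35682)*(X + 33901) = (-29068 - 35682)*(-37450 + 33901) = -64750*(-3549) = 229797750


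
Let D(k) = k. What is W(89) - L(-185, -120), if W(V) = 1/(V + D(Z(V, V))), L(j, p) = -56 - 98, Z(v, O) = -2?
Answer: 13399/87 ≈ 154.01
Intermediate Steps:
L(j, p) = -154
W(V) = 1/(-2 + V) (W(V) = 1/(V - 2) = 1/(-2 + V))
W(89) - L(-185, -120) = 1/(-2 + 89) - 1*(-154) = 1/87 + 154 = 13399/87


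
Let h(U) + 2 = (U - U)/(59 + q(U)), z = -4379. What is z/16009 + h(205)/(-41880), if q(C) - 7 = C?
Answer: -91680251/335228460 ≈ -0.27349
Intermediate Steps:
q(C) = 7 + C
h(U) = -2 (h(U) = -2 + (U - U)/(59 + (7 + U)) = -2 + 0/(66 + U) = -2 + 0 = -2)
z/16009 + h(205)/(-41880) = -4379/16009 - 2/(-41880) = -4379*1/16009 - 2*(-1/41880) = -4379/16009 + 1/20940 = -91680251/335228460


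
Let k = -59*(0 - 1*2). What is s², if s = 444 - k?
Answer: 106276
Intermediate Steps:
k = 118 (k = -59*(0 - 2) = -59*(-2) = 118)
s = 326 (s = 444 - 1*118 = 444 - 118 = 326)
s² = 326² = 106276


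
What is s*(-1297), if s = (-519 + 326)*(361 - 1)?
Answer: 90115560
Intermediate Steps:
s = -69480 (s = -193*360 = -69480)
s*(-1297) = -69480*(-1297) = 90115560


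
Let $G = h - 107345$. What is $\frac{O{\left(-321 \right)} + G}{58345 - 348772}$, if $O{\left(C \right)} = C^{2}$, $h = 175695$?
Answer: $- \frac{171391}{290427} \approx -0.59013$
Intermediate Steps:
$G = 68350$ ($G = 175695 - 107345 = 68350$)
$\frac{O{\left(-321 \right)} + G}{58345 - 348772} = \frac{\left(-321\right)^{2} + 68350}{58345 - 348772} = \frac{103041 + 68350}{-290427} = 171391 \left(- \frac{1}{290427}\right) = - \frac{171391}{290427}$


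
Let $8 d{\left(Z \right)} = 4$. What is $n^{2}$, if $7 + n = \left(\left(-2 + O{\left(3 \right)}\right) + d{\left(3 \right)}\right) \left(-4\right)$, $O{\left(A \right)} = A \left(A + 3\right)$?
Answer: $5329$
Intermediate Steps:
$d{\left(Z \right)} = \frac{1}{2}$ ($d{\left(Z \right)} = \frac{1}{8} \cdot 4 = \frac{1}{2}$)
$O{\left(A \right)} = A \left(3 + A\right)$
$n = -73$ ($n = -7 + \left(\left(-2 + 3 \left(3 + 3\right)\right) + \frac{1}{2}\right) \left(-4\right) = -7 + \left(\left(-2 + 3 \cdot 6\right) + \frac{1}{2}\right) \left(-4\right) = -7 + \left(\left(-2 + 18\right) + \frac{1}{2}\right) \left(-4\right) = -7 + \left(16 + \frac{1}{2}\right) \left(-4\right) = -7 + \frac{33}{2} \left(-4\right) = -7 - 66 = -73$)
$n^{2} = \left(-73\right)^{2} = 5329$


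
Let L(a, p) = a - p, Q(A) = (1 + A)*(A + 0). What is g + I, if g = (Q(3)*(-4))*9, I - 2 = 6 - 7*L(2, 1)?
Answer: -431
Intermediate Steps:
Q(A) = A*(1 + A) (Q(A) = (1 + A)*A = A*(1 + A))
I = 1 (I = 2 + (6 - 7*(2 - 1*1)) = 2 + (6 - 7*(2 - 1)) = 2 + (6 - 7*1) = 2 + (6 - 7) = 2 - 1 = 1)
g = -432 (g = ((3*(1 + 3))*(-4))*9 = ((3*4)*(-4))*9 = (12*(-4))*9 = -48*9 = -432)
g + I = -432 + 1 = -431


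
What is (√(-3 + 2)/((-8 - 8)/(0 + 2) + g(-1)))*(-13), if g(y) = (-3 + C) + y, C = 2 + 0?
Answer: 13*I/10 ≈ 1.3*I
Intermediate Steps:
C = 2
g(y) = -1 + y (g(y) = (-3 + 2) + y = -1 + y)
(√(-3 + 2)/((-8 - 8)/(0 + 2) + g(-1)))*(-13) = (√(-3 + 2)/((-8 - 8)/(0 + 2) + (-1 - 1)))*(-13) = (√(-1)/(-16/2 - 2))*(-13) = (I/(-16*½ - 2))*(-13) = (I/(-8 - 2))*(-13) = (I/(-10))*(-13) = (I*(-⅒))*(-13) = -I/10*(-13) = 13*I/10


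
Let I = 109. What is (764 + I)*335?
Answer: 292455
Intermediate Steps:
(764 + I)*335 = (764 + 109)*335 = 873*335 = 292455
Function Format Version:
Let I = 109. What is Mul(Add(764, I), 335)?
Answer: 292455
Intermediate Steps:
Mul(Add(764, I), 335) = Mul(Add(764, 109), 335) = Mul(873, 335) = 292455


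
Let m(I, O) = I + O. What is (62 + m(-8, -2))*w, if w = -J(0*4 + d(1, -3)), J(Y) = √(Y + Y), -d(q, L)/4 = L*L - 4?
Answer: -104*I*√10 ≈ -328.88*I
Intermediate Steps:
d(q, L) = 16 - 4*L² (d(q, L) = -4*(L*L - 4) = -4*(L² - 4) = -4*(-4 + L²) = 16 - 4*L²)
J(Y) = √2*√Y (J(Y) = √(2*Y) = √2*√Y)
w = -2*I*√10 (w = -√2*√(0*4 + (16 - 4*(-3)²)) = -√2*√(0 + (16 - 4*9)) = -√2*√(0 + (16 - 36)) = -√2*√(0 - 20) = -√2*√(-20) = -√2*2*I*√5 = -2*I*√10 ≈ -6.3246*I)
(62 + m(-8, -2))*w = (62 + (-8 - 2))*(-2*I*√10) = (62 - 10)*(-2*I*√10) = 52*(-2*I*√10) = -104*I*√10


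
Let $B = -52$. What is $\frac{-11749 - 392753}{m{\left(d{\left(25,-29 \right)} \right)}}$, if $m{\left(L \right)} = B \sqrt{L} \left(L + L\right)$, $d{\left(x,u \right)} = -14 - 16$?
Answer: $\frac{67417 i \sqrt{30}}{15600} \approx 23.67 i$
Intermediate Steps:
$d{\left(x,u \right)} = -30$ ($d{\left(x,u \right)} = -14 - 16 = -30$)
$m{\left(L \right)} = - 104 L^{\frac{3}{2}}$ ($m{\left(L \right)} = - 52 \sqrt{L} \left(L + L\right) = - 52 \sqrt{L} 2 L = - 104 L^{\frac{3}{2}}$)
$\frac{-11749 - 392753}{m{\left(d{\left(25,-29 \right)} \right)}} = \frac{-11749 - 392753}{\left(-104\right) \left(-30\right)^{\frac{3}{2}}} = \frac{-11749 - 392753}{\left(-104\right) \left(- 30 i \sqrt{30}\right)} = - \frac{404502}{3120 i \sqrt{30}} = - 404502 \left(- \frac{i \sqrt{30}}{93600}\right) = \frac{67417 i \sqrt{30}}{15600}$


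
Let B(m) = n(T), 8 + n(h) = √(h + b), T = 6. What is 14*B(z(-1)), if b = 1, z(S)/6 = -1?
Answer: -112 + 14*√7 ≈ -74.959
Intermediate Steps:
z(S) = -6 (z(S) = 6*(-1) = -6)
n(h) = -8 + √(1 + h) (n(h) = -8 + √(h + 1) = -8 + √(1 + h))
B(m) = -8 + √7 (B(m) = -8 + √(1 + 6) = -8 + √7)
14*B(z(-1)) = 14*(-8 + √7) = -112 + 14*√7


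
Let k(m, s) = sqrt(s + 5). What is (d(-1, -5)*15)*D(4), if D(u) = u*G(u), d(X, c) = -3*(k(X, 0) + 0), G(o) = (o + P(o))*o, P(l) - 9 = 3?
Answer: -11520*sqrt(5) ≈ -25760.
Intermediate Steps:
k(m, s) = sqrt(5 + s)
P(l) = 12 (P(l) = 9 + 3 = 12)
G(o) = o*(12 + o) (G(o) = (o + 12)*o = (12 + o)*o = o*(12 + o))
d(X, c) = -3*sqrt(5) (d(X, c) = -3*(sqrt(5 + 0) + 0) = -3*(sqrt(5) + 0) = -3*sqrt(5))
D(u) = u**2*(12 + u) (D(u) = u*(u*(12 + u)) = u**2*(12 + u))
(d(-1, -5)*15)*D(4) = (-3*sqrt(5)*15)*(4**2*(12 + 4)) = (-45*sqrt(5))*(16*16) = -45*sqrt(5)*256 = -11520*sqrt(5)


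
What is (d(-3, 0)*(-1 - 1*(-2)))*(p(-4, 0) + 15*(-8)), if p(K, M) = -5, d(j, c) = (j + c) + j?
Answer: 750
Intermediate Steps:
d(j, c) = c + 2*j (d(j, c) = (c + j) + j = c + 2*j)
(d(-3, 0)*(-1 - 1*(-2)))*(p(-4, 0) + 15*(-8)) = ((0 + 2*(-3))*(-1 - 1*(-2)))*(-5 + 15*(-8)) = ((0 - 6)*(-1 + 2))*(-5 - 120) = -6*1*(-125) = -6*(-125) = 750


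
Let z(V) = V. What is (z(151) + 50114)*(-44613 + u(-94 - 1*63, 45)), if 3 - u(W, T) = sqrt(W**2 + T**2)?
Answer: -2242321650 - 50265*sqrt(26674) ≈ -2.2505e+9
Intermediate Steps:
u(W, T) = 3 - sqrt(T**2 + W**2) (u(W, T) = 3 - sqrt(W**2 + T**2) = 3 - sqrt(T**2 + W**2))
(z(151) + 50114)*(-44613 + u(-94 - 1*63, 45)) = (151 + 50114)*(-44613 + (3 - sqrt(45**2 + (-94 - 1*63)**2))) = 50265*(-44613 + (3 - sqrt(2025 + (-94 - 63)**2))) = 50265*(-44613 + (3 - sqrt(2025 + (-157)**2))) = 50265*(-44613 + (3 - sqrt(2025 + 24649))) = 50265*(-44613 + (3 - sqrt(26674))) = 50265*(-44610 - sqrt(26674)) = -2242321650 - 50265*sqrt(26674)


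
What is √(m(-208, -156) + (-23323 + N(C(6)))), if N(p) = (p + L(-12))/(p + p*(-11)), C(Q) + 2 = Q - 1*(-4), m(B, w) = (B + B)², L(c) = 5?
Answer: √59893135/20 ≈ 386.95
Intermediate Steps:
m(B, w) = 4*B² (m(B, w) = (2*B)² = 4*B²)
C(Q) = 2 + Q (C(Q) = -2 + (Q - 1*(-4)) = -2 + (Q + 4) = -2 + (4 + Q) = 2 + Q)
N(p) = -(5 + p)/(10*p) (N(p) = (p + 5)/(p + p*(-11)) = (5 + p)/(p - 11*p) = (5 + p)/((-10*p)) = (5 + p)*(-1/(10*p)) = -(5 + p)/(10*p))
√(m(-208, -156) + (-23323 + N(C(6)))) = √(4*(-208)² + (-23323 + (-5 - (2 + 6))/(10*(2 + 6)))) = √(4*43264 + (-23323 + (⅒)*(-5 - 1*8)/8)) = √(173056 + (-23323 + (⅒)*(⅛)*(-5 - 8))) = √(173056 + (-23323 + (⅒)*(⅛)*(-13))) = √(173056 + (-23323 - 13/80)) = √(173056 - 1865853/80) = √(11978627/80) = √59893135/20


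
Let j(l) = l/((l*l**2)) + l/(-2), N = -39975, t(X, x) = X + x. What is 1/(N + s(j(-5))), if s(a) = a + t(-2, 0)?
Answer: -50/1998723 ≈ -2.5016e-5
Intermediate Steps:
j(l) = l**(-2) - l/2 (j(l) = l/(l**3) + l*(-1/2) = l/l**3 - l/2 = l**(-2) - l/2)
s(a) = -2 + a (s(a) = a + (-2 + 0) = a - 2 = -2 + a)
1/(N + s(j(-5))) = 1/(-39975 + (-2 + ((-5)**(-2) - 1/2*(-5)))) = 1/(-39975 + (-2 + (1/25 + 5/2))) = 1/(-39975 + (-2 + 127/50)) = 1/(-39975 + 27/50) = 1/(-1998723/50) = -50/1998723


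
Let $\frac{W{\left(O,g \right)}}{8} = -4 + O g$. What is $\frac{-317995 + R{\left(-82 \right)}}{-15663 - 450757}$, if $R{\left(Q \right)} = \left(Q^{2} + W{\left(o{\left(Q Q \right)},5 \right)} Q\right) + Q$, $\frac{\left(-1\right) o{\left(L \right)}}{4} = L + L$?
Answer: $- \frac{176129031}{466420} \approx -377.62$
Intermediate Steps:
$o{\left(L \right)} = - 8 L$ ($o{\left(L \right)} = - 4 \left(L + L\right) = - 4 \cdot 2 L = - 8 L$)
$W{\left(O,g \right)} = -32 + 8 O g$ ($W{\left(O,g \right)} = 8 \left(-4 + O g\right) = -32 + 8 O g$)
$R{\left(Q \right)} = Q + Q^{2} + Q \left(-32 - 320 Q^{2}\right)$ ($R{\left(Q \right)} = \left(Q^{2} + \left(-32 + 8 \left(- 8 Q Q\right) 5\right) Q\right) + Q = \left(Q^{2} + \left(-32 + 8 \left(- 8 Q^{2}\right) 5\right) Q\right) + Q = \left(Q^{2} + \left(-32 - 320 Q^{2}\right) Q\right) + Q = \left(Q^{2} + Q \left(-32 - 320 Q^{2}\right)\right) + Q = Q + Q^{2} + Q \left(-32 - 320 Q^{2}\right)$)
$\frac{-317995 + R{\left(-82 \right)}}{-15663 - 450757} = \frac{-317995 - 82 \left(-31 - 82 - 320 \left(-82\right)^{2}\right)}{-15663 - 450757} = \frac{-317995 - 82 \left(-31 - 82 - 2151680\right)}{-466420} = \left(-317995 - 82 \left(-31 - 82 - 2151680\right)\right) \left(- \frac{1}{466420}\right) = \left(-317995 - -176447026\right) \left(- \frac{1}{466420}\right) = \left(-317995 + 176447026\right) \left(- \frac{1}{466420}\right) = 176129031 \left(- \frac{1}{466420}\right) = - \frac{176129031}{466420}$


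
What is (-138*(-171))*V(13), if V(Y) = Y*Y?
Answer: 3988062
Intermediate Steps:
V(Y) = Y²
(-138*(-171))*V(13) = -138*(-171)*13² = 23598*169 = 3988062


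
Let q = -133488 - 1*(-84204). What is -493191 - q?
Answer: -443907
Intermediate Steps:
q = -49284 (q = -133488 + 84204 = -49284)
-493191 - q = -493191 - 1*(-49284) = -493191 + 49284 = -443907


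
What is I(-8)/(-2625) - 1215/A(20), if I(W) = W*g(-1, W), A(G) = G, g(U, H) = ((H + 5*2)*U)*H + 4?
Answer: -127447/2100 ≈ -60.689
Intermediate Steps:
g(U, H) = 4 + H*U*(10 + H) (g(U, H) = ((H + 10)*U)*H + 4 = ((10 + H)*U)*H + 4 = (U*(10 + H))*H + 4 = H*U*(10 + H) + 4 = 4 + H*U*(10 + H))
I(W) = W*(4 - W**2 - 10*W) (I(W) = W*(4 - W**2 + 10*W*(-1)) = W*(4 - W**2 - 10*W))
I(-8)/(-2625) - 1215/A(20) = -8*(4 - 1*(-8)**2 - 10*(-8))/(-2625) - 1215/20 = -8*(4 - 1*64 + 80)*(-1/2625) - 1215*1/20 = -8*(4 - 64 + 80)*(-1/2625) - 243/4 = -8*20*(-1/2625) - 243/4 = -160*(-1/2625) - 243/4 = 32/525 - 243/4 = -127447/2100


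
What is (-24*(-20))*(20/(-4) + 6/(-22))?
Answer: -27840/11 ≈ -2530.9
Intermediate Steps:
(-24*(-20))*(20/(-4) + 6/(-22)) = 480*(20*(-¼) + 6*(-1/22)) = 480*(-5 - 3/11) = 480*(-58/11) = -27840/11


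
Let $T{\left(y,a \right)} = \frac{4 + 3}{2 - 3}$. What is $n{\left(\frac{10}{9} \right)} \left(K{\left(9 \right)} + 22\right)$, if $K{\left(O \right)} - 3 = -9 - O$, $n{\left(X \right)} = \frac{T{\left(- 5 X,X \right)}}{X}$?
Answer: $- \frac{441}{10} \approx -44.1$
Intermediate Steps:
$T{\left(y,a \right)} = -7$ ($T{\left(y,a \right)} = \frac{7}{-1} = 7 \left(-1\right) = -7$)
$n{\left(X \right)} = - \frac{7}{X}$
$K{\left(O \right)} = -6 - O$ ($K{\left(O \right)} = 3 - \left(9 + O\right) = -6 - O$)
$n{\left(\frac{10}{9} \right)} \left(K{\left(9 \right)} + 22\right) = - \frac{7}{10 \cdot \frac{1}{9}} \left(\left(-6 - 9\right) + 22\right) = - \frac{7}{\frac{10}{9}} \left(-15 + 22\right) = \left(-7\right) \frac{9}{10} \cdot 7 = \left(- \frac{63}{10}\right) 7 = - \frac{441}{10}$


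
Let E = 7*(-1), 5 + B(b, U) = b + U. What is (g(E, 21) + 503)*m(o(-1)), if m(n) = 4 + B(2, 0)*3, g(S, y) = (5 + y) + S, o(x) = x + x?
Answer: -2610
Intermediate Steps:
o(x) = 2*x
B(b, U) = -5 + U + b (B(b, U) = -5 + (b + U) = -5 + (U + b) = -5 + U + b)
E = -7
g(S, y) = 5 + S + y
m(n) = -5 (m(n) = 4 + (-5 + 0 + 2)*3 = 4 - 3*3 = 4 - 9 = -5)
(g(E, 21) + 503)*m(o(-1)) = ((5 - 7 + 21) + 503)*(-5) = (19 + 503)*(-5) = 522*(-5) = -2610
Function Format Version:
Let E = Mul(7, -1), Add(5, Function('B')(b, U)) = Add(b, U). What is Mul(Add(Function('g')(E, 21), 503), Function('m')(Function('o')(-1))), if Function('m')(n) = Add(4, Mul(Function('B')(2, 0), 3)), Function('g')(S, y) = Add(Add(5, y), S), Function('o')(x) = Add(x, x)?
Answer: -2610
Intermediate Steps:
Function('o')(x) = Mul(2, x)
Function('B')(b, U) = Add(-5, U, b) (Function('B')(b, U) = Add(-5, Add(b, U)) = Add(-5, Add(U, b)) = Add(-5, U, b))
E = -7
Function('g')(S, y) = Add(5, S, y)
Function('m')(n) = -5 (Function('m')(n) = Add(4, Mul(Add(-5, 0, 2), 3)) = Add(4, Mul(-3, 3)) = Add(4, -9) = -5)
Mul(Add(Function('g')(E, 21), 503), Function('m')(Function('o')(-1))) = Mul(Add(Add(5, -7, 21), 503), -5) = Mul(Add(19, 503), -5) = Mul(522, -5) = -2610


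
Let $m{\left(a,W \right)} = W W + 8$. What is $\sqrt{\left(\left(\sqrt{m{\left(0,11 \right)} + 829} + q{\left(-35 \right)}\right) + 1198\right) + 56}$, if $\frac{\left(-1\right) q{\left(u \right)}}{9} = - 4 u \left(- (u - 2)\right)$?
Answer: $\sqrt{-45366 + \sqrt{958}} \approx 212.92 i$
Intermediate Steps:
$m{\left(a,W \right)} = 8 + W^{2}$ ($m{\left(a,W \right)} = W^{2} + 8 = 8 + W^{2}$)
$q{\left(u \right)} = 36 u \left(2 - u\right)$ ($q{\left(u \right)} = - 9 - 4 u \left(- (u - 2)\right) = - 9 - 4 u \left(- (-2 + u)\right) = - 9 - 4 u \left(2 - u\right) = - 9 \left(- 4 u \left(2 - u\right)\right) = 36 u \left(2 - u\right)$)
$\sqrt{\left(\left(\sqrt{m{\left(0,11 \right)} + 829} + q{\left(-35 \right)}\right) + 1198\right) + 56} = \sqrt{\left(\left(\sqrt{\left(8 + 11^{2}\right) + 829} + 36 \left(-35\right) \left(2 - -35\right)\right) + 1198\right) + 56} = \sqrt{\left(\left(\sqrt{\left(8 + 121\right) + 829} + 36 \left(-35\right) \left(2 + 35\right)\right) + 1198\right) + 56} = \sqrt{\left(\left(\sqrt{129 + 829} + 36 \left(-35\right) 37\right) + 1198\right) + 56} = \sqrt{\left(\left(\sqrt{958} - 46620\right) + 1198\right) + 56} = \sqrt{\left(\left(-46620 + \sqrt{958}\right) + 1198\right) + 56} = \sqrt{\left(-45422 + \sqrt{958}\right) + 56} = \sqrt{-45366 + \sqrt{958}}$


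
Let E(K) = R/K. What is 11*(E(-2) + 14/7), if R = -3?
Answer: 77/2 ≈ 38.500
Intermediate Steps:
E(K) = -3/K
11*(E(-2) + 14/7) = 11*(-3/(-2) + 14/7) = 11*(-3*(-1/2) + 14*(1/7)) = 11*(3/2 + 2) = 11*(7/2) = 77/2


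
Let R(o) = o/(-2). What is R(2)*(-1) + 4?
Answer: 5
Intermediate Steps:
R(o) = -o/2 (R(o) = o*(-½) = -o/2)
R(2)*(-1) + 4 = -½*2*(-1) + 4 = -1*(-1) + 4 = 1 + 4 = 5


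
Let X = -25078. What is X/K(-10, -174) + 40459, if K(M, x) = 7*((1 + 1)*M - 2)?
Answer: 3127882/77 ≈ 40622.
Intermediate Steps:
K(M, x) = -14 + 14*M (K(M, x) = 7*(2*M - 2) = 7*(-2 + 2*M) = -14 + 14*M)
X/K(-10, -174) + 40459 = -25078/(-14 + 14*(-10)) + 40459 = -25078/(-14 - 140) + 40459 = -25078/(-154) + 40459 = -25078*(-1/154) + 40459 = 12539/77 + 40459 = 3127882/77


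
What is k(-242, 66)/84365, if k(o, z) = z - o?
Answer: 308/84365 ≈ 0.0036508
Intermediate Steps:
k(-242, 66)/84365 = (66 - 1*(-242))/84365 = (66 + 242)*(1/84365) = 308*(1/84365) = 308/84365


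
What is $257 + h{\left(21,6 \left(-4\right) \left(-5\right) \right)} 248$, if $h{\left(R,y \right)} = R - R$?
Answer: $257$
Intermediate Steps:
$h{\left(R,y \right)} = 0$
$257 + h{\left(21,6 \left(-4\right) \left(-5\right) \right)} 248 = 257 + 0 \cdot 248 = 257 + 0 = 257$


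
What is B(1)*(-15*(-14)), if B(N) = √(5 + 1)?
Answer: 210*√6 ≈ 514.39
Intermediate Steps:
B(N) = √6
B(1)*(-15*(-14)) = √6*(-15*(-14)) = √6*210 = 210*√6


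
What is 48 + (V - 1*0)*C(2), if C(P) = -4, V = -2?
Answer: 56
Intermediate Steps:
48 + (V - 1*0)*C(2) = 48 + (-2 - 1*0)*(-4) = 48 + (-2 + 0)*(-4) = 48 - 2*(-4) = 48 + 8 = 56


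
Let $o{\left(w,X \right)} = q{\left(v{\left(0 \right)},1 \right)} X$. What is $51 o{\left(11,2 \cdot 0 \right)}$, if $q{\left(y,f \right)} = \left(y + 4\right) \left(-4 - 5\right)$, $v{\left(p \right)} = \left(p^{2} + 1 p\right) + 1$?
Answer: $0$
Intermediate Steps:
$v{\left(p \right)} = 1 + p + p^{2}$ ($v{\left(p \right)} = \left(p^{2} + p\right) + 1 = \left(p + p^{2}\right) + 1 = 1 + p + p^{2}$)
$q{\left(y,f \right)} = -36 - 9 y$ ($q{\left(y,f \right)} = \left(4 + y\right) \left(-9\right) = -36 - 9 y$)
$o{\left(w,X \right)} = - 45 X$ ($o{\left(w,X \right)} = \left(-36 - 9 \left(1 + 0 + 0^{2}\right)\right) X = \left(-36 - 9 \left(1 + 0 + 0\right)\right) X = \left(-36 - 9\right) X = - 45 X$)
$51 o{\left(11,2 \cdot 0 \right)} = 51 \left(- 45 \cdot 2 \cdot 0\right) = 51 \left(\left(-45\right) 0\right) = 51 \cdot 0 = 0$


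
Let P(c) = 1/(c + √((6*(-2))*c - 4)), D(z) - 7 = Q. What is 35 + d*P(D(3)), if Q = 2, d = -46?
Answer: 6341/193 + 184*I*√7/193 ≈ 32.855 + 2.5224*I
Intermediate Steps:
D(z) = 9 (D(z) = 7 + 2 = 9)
P(c) = 1/(c + √(-4 - 12*c)) (P(c) = 1/(c + √(-12*c - 4)) = 1/(c + √(-4 - 12*c)))
35 + d*P(D(3)) = 35 - 46/(9 + 2*√(-1 - 3*9)) = 35 - 46/(9 + 2*√(-1 - 27)) = 35 - 46/(9 + 2*√(-28)) = 35 - 46/(9 + 2*(2*I*√7)) = 35 - 46/(9 + 4*I*√7)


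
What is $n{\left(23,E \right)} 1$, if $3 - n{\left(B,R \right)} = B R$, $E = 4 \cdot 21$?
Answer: $-1929$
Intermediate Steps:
$E = 84$
$n{\left(B,R \right)} = 3 - B R$
$n{\left(23,E \right)} 1 = \left(3 - 23 \cdot 84\right) 1 = \left(3 - 1932\right) 1 = \left(-1929\right) 1 = -1929$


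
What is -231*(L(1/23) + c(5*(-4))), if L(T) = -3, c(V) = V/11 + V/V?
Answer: 882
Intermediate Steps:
c(V) = 1 + V/11 (c(V) = V*(1/11) + 1 = V/11 + 1 = 1 + V/11)
-231*(L(1/23) + c(5*(-4))) = -231*(-3 + (1 + (5*(-4))/11)) = -231*(-3 + (1 + (1/11)*(-20))) = -231*(-3 + (1 - 20/11)) = -231*(-3 - 9/11) = -231*(-42/11) = 882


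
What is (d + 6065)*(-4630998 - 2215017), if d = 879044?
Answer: -6059469490635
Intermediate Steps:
(d + 6065)*(-4630998 - 2215017) = (879044 + 6065)*(-4630998 - 2215017) = 885109*(-6846015) = -6059469490635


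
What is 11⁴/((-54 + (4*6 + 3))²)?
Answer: 14641/729 ≈ 20.084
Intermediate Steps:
11⁴/((-54 + (4*6 + 3))²) = 14641/((-54 + (24 + 3))²) = 14641/((-54 + 27)²) = 14641/((-27)²) = 14641/729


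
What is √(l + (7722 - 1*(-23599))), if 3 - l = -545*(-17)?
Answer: 3*√2451 ≈ 148.52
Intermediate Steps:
l = -9262 (l = 3 - (-545)*(-17) = 3 - 1*9265 = 3 - 9265 = -9262)
√(l + (7722 - 1*(-23599))) = √(-9262 + (7722 - 1*(-23599))) = √(-9262 + (7722 + 23599)) = √(-9262 + 31321) = √22059 = 3*√2451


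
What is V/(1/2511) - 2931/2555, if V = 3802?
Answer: 24392127279/2555 ≈ 9.5468e+6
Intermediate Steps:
V/(1/2511) - 2931/2555 = 3802/(1/2511) - 2931/2555 = 3802/(1/2511) - 2931*1/2555 = 3802*2511 - 2931/2555 = 9546822 - 2931/2555 = 24392127279/2555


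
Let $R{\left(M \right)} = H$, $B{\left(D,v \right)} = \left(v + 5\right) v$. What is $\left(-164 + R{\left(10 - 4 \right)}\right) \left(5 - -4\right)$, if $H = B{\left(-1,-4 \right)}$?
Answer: $-1512$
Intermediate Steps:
$B{\left(D,v \right)} = v \left(5 + v\right)$ ($B{\left(D,v \right)} = \left(5 + v\right) v = v \left(5 + v\right)$)
$H = -4$ ($H = - 4 \left(5 - 4\right) = \left(-4\right) 1 = -4$)
$R{\left(M \right)} = -4$
$\left(-164 + R{\left(10 - 4 \right)}\right) \left(5 - -4\right) = \left(-164 - 4\right) \left(5 - -4\right) = - 168 \left(5 + 4\right) = \left(-168\right) 9 = -1512$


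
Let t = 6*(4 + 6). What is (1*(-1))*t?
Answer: -60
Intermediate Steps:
t = 60 (t = 6*10 = 60)
(1*(-1))*t = (1*(-1))*60 = -1*60 = -60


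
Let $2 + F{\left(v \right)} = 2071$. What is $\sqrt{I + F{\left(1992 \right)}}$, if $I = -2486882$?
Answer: $i \sqrt{2484813} \approx 1576.3 i$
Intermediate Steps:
$F{\left(v \right)} = 2069$ ($F{\left(v \right)} = -2 + 2071 = 2069$)
$\sqrt{I + F{\left(1992 \right)}} = \sqrt{-2486882 + 2069} = \sqrt{-2484813} = i \sqrt{2484813}$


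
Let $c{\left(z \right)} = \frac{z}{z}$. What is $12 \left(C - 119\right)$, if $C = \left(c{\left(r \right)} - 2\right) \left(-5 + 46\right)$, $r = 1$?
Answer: $-1920$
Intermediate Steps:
$c{\left(z \right)} = 1$
$C = -41$ ($C = \left(1 - 2\right) \left(-5 + 46\right) = \left(-1\right) 41 = -41$)
$12 \left(C - 119\right) = 12 \left(-41 - 119\right) = 12 \left(-160\right) = -1920$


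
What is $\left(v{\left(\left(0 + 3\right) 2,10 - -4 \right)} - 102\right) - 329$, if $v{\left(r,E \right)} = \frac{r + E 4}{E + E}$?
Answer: $- \frac{6003}{14} \approx -428.79$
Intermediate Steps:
$v{\left(r,E \right)} = \frac{r + 4 E}{2 E}$
$\left(v{\left(\left(0 + 3\right) 2,10 - -4 \right)} - 102\right) - 329 = \left(\left(2 + \frac{\left(0 + 3\right) 2}{2 \left(10 - -4\right)}\right) - 102\right) - 329 = \left(\left(2 + \frac{3 \cdot 2}{2 \left(10 + 4\right)}\right) - 102\right) - 329 = \left(\left(2 + \frac{1}{2} \cdot 6 \cdot \frac{1}{14}\right) - 102\right) - 329 = \left(\left(2 + \frac{3}{14}\right) - 102\right) - 329 = \left(\frac{31}{14} - 102\right) - 329 = - \frac{1397}{14} - 329 = - \frac{6003}{14}$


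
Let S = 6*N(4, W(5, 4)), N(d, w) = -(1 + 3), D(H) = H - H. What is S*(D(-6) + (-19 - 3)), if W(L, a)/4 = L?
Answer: 528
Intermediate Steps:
W(L, a) = 4*L
D(H) = 0
N(d, w) = -4 (N(d, w) = -1*4 = -4)
S = -24 (S = 6*(-4) = -24)
S*(D(-6) + (-19 - 3)) = -24*(0 + (-19 - 3)) = -24*(0 - 22) = -24*(-22) = 528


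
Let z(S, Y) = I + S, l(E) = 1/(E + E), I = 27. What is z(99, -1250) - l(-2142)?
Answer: 539785/4284 ≈ 126.00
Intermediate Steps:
l(E) = 1/(2*E)
z(S, Y) = 27 + S
z(99, -1250) - l(-2142) = (27 + 99) - 1/(2*(-2142)) = 126 - (-1)/(2*2142) = 126 - 1*(-1/4284) = 126 + 1/4284 = 539785/4284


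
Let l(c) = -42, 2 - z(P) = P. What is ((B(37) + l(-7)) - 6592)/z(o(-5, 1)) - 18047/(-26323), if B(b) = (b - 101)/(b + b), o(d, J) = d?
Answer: -922479871/973951 ≈ -947.15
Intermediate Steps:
z(P) = 2 - P
B(b) = (-101 + b)/(2*b) (B(b) = (-101 + b)/((2*b)) = (-101 + b)*(1/(2*b)) = (-101 + b)/(2*b))
((B(37) + l(-7)) - 6592)/z(o(-5, 1)) - 18047/(-26323) = (((½)*(-101 + 37)/37 - 42) - 6592)/(2 - 1*(-5)) - 18047/(-26323) = (((½)*(1/37)*(-64) - 42) - 6592)/(2 + 5) - 18047*(-1/26323) = ((-32/37 - 42) - 6592)/7 + 18047/26323 = (-1586/37 - 6592)*(⅐) + 18047/26323 = -245490/37*⅐ + 18047/26323 = -35070/37 + 18047/26323 = -922479871/973951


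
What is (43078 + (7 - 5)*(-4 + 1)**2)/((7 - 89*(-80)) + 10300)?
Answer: 43096/17427 ≈ 2.4729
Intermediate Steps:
(43078 + (7 - 5)*(-4 + 1)**2)/((7 - 89*(-80)) + 10300) = (43078 + 2*(-3)**2)/((7 + 7120) + 10300) = (43078 + 2*9)/(7127 + 10300) = (43078 + 18)/17427 = 43096*(1/17427) = 43096/17427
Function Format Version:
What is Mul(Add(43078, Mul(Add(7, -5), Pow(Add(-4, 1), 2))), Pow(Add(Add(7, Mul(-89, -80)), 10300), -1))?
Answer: Rational(43096, 17427) ≈ 2.4729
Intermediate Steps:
Mul(Add(43078, Mul(Add(7, -5), Pow(Add(-4, 1), 2))), Pow(Add(Add(7, Mul(-89, -80)), 10300), -1)) = Mul(Add(43078, Mul(2, Pow(-3, 2))), Pow(Add(Add(7, 7120), 10300), -1)) = Mul(Add(43078, Mul(2, 9)), Pow(Add(7127, 10300), -1)) = Mul(Add(43078, 18), Pow(17427, -1)) = Mul(43096, Rational(1, 17427)) = Rational(43096, 17427)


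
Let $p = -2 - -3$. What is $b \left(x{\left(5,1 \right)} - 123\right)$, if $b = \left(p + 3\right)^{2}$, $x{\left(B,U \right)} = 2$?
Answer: $-1936$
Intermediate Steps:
$p = 1$ ($p = -2 + 3 = 1$)
$b = 16$ ($b = \left(1 + 3\right)^{2} = 4^{2} = 16$)
$b \left(x{\left(5,1 \right)} - 123\right) = 16 \left(2 - 123\right) = 16 \left(-121\right) = -1936$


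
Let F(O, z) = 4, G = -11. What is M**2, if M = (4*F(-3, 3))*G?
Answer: 30976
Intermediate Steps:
M = -176 (M = (4*4)*(-11) = 16*(-11) = -176)
M**2 = (-176)**2 = 30976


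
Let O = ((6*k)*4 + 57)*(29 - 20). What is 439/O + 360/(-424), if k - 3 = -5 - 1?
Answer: -29342/7155 ≈ -4.1009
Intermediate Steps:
k = -3 (k = 3 + (-5 - 1) = 3 - 6 = -3)
O = -135 (O = ((6*(-3))*4 + 57)*(29 - 20) = (-18*4 + 57)*9 = (-72 + 57)*9 = -15*9 = -135)
439/O + 360/(-424) = 439/(-135) + 360/(-424) = 439*(-1/135) + 360*(-1/424) = -439/135 - 45/53 = -29342/7155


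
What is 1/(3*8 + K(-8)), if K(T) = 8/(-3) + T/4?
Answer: 3/58 ≈ 0.051724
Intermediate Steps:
K(T) = -8/3 + T/4 (K(T) = 8*(-⅓) + T*(¼) = -8/3 + T/4)
1/(3*8 + K(-8)) = 1/(3*8 + (-8/3 + (¼)*(-8))) = 1/(24 + (-8/3 - 2)) = 1/(24 - 14/3) = 1/(58/3) = 3/58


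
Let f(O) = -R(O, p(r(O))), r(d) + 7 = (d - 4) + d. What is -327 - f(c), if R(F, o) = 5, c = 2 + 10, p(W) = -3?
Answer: -322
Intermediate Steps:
r(d) = -11 + 2*d (r(d) = -7 + ((d - 4) + d) = -7 + ((-4 + d) + d) = -7 + (-4 + 2*d) = -11 + 2*d)
c = 12
f(O) = -5 (f(O) = -1*5 = -5)
-327 - f(c) = -327 - 1*(-5) = -327 + 5 = -322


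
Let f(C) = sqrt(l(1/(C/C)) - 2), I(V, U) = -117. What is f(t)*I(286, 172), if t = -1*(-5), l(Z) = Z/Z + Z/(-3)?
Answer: -78*I*sqrt(3) ≈ -135.1*I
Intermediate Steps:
l(Z) = 1 - Z/3 (l(Z) = 1 + Z*(-1/3) = 1 - Z/3)
t = 5
f(C) = 2*I*sqrt(3)/3 (f(C) = sqrt((1 - 1/(3*(C/C))) - 2) = sqrt((1 - 1/3/1) - 2) = sqrt((1 - 1/3*1) - 2) = sqrt((1 - 1/3) - 2) = sqrt(2/3 - 2) = sqrt(-4/3) = 2*I*sqrt(3)/3)
f(t)*I(286, 172) = (2*I*sqrt(3)/3)*(-117) = -78*I*sqrt(3)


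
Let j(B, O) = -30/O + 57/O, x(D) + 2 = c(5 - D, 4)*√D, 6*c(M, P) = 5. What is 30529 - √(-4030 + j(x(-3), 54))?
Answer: 30529 - I*√16118/2 ≈ 30529.0 - 63.478*I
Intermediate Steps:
c(M, P) = ⅚ (c(M, P) = (⅙)*5 = ⅚)
x(D) = -2 + 5*√D/6
j(B, O) = 27/O
30529 - √(-4030 + j(x(-3), 54)) = 30529 - √(-4030 + 27/54) = 30529 - √(-4030 + 27*(1/54)) = 30529 - √(-4030 + ½) = 30529 - √(-8059/2) = 30529 - I*√16118/2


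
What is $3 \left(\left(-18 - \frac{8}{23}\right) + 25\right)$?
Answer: $\frac{459}{23} \approx 19.957$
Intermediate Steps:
$3 \left(\left(-18 - \frac{8}{23}\right) + 25\right) = 3 \left(- \frac{422}{23} + 25\right) = 3 \cdot \frac{153}{23} = \frac{459}{23}$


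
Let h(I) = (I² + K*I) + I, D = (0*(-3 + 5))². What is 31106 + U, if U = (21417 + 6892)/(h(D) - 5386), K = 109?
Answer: 167508607/5386 ≈ 31101.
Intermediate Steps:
D = 0 (D = (0*2)² = 0² = 0)
h(I) = I² + 110*I (h(I) = (I² + 109*I) + I = I² + 110*I)
U = -28309/5386 (U = (21417 + 6892)/(0*(110 + 0) - 5386) = 28309/(0*110 - 5386) = 28309/(0 - 5386) = 28309/(-5386) = 28309*(-1/5386) = -28309/5386 ≈ -5.2560)
31106 + U = 31106 - 28309/5386 = 167508607/5386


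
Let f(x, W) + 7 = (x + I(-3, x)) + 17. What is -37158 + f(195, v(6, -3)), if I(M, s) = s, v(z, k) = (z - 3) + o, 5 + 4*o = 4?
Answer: -36758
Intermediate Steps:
o = -1/4 (o = -5/4 + (1/4)*4 = -5/4 + 1 = -1/4 ≈ -0.25000)
v(z, k) = -13/4 + z (v(z, k) = (z - 3) - 1/4 = (-3 + z) - 1/4 = -13/4 + z)
f(x, W) = 10 + 2*x (f(x, W) = -7 + ((x + x) + 17) = -7 + (2*x + 17) = -7 + (17 + 2*x) = 10 + 2*x)
-37158 + f(195, v(6, -3)) = -37158 + (10 + 2*195) = -37158 + (10 + 390) = -37158 + 400 = -36758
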